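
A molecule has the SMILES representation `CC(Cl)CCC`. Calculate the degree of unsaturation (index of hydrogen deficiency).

Atom tally by fragment:
  CH3 → C:1 H:3
  CH(Cl) → C:1 H:1 Cl:1
  CH2 → C:1 H:2
  CH2 → C:1 H:2
  CH3 → C:1 H:3
Element totals:
  C: 5
  H: 11
  Cl: 1
Molecular formula: C5H11Cl.
DoU = (2C + 2 + N − H − X) / 2 = (2·5 + 2 + 0 − 11 − 1) / 2 = 0.

0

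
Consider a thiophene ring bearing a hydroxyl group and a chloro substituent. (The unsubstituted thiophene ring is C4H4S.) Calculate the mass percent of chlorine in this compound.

Atom tally by fragment:
  thiophene ring core → C:4 H:4 S:1
  (− 2 ring H displaced by substituents)
  + OH → O:1 H:1
  + Cl → Cl:1
Element totals:
  C: 4
  H: 3
  Cl: 1
  O: 1
  S: 1
Molecular formula: C4H3ClOS.
Molar mass = 134.577 g/mol.
Mass from Cl: 1 × 35.45 = 35.450 g/mol.
%Cl = 35.450 / 134.577 × 100 = 26.34%.

26.34%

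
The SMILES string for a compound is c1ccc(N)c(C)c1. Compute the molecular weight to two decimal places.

107.16 g/mol

Atom tally by fragment:
  benzene ring core → C:6 H:6
  (− 2 ring H displaced by substituents)
  + NH2 → N:1 H:2
  + CH3 → C:1 H:3
Element totals:
  C: 7
  H: 9
  N: 1
Molecular formula: C7H9N.
  M = 7(12.011) + 9(1.008) + 14.007
    = 84.077 + 9.072 + 14.007 = 107.156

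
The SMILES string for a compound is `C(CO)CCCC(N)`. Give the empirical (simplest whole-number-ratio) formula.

Atom tally by fragment:
  HOCH2CH2 → C:2 H:5 O:1
  CH2 → C:1 H:2
  CH2 → C:1 H:2
  CH2 → C:1 H:2
  CH2NH2 → C:1 H:4 N:1
Element totals:
  C: 6
  H: 15
  N: 1
  O: 1
Molecular formula: C6H15NO.
gcd of subscripts (6, 15, 1, 1) = 1, so the empirical formula equals the molecular formula.

C6H15NO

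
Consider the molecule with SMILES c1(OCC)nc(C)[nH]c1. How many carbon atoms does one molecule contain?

6

Atom tally by fragment:
  imidazole ring core → C:3 H:4 N:2
  (− 2 ring H displaced by substituents)
  + OC2H5 → C:2 H:5 O:1
  + CH3 → C:1 H:3
Element totals:
  C: 6
  H: 10
  N: 2
  O: 1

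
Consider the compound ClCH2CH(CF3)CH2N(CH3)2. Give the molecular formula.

Atom tally by fragment:
  ClCH2 → C:1 H:2 Cl:1
  CH(CF3) → C:2 H:1 F:3
  CH2N(CH3)2 → C:3 H:8 N:1
Element totals:
  C: 6
  H: 11
  Cl: 1
  F: 3
  N: 1

C6H11ClF3N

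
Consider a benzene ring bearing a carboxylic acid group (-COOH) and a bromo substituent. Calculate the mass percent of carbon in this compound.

41.83%

Atom tally by fragment:
  benzene ring core → C:6 H:6
  (− 2 ring H displaced by substituents)
  + COOH → C:1 H:1 O:2
  + Br → Br:1
Element totals:
  C: 7
  H: 5
  Br: 1
  O: 2
Molecular formula: C7H5BrO2.
Molar mass = 201.019 g/mol.
Mass from C: 7 × 12.011 = 84.077 g/mol.
%C = 84.077 / 201.019 × 100 = 41.83%.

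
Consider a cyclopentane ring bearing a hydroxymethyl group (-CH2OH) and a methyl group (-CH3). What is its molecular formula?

C7H14O

Atom tally by fragment:
  cyclopentane ring core → C:5 H:10
  (− 2 ring H displaced by substituents)
  + CH2OH → C:1 H:3 O:1
  + CH3 → C:1 H:3
Element totals:
  C: 7
  H: 14
  O: 1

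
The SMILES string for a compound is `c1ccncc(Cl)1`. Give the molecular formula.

Atom tally by fragment:
  pyridine ring core → C:5 H:5 N:1
  (− 1 ring H displaced by substituents)
  + Cl → Cl:1
Element totals:
  C: 5
  H: 4
  Cl: 1
  N: 1

C5H4ClN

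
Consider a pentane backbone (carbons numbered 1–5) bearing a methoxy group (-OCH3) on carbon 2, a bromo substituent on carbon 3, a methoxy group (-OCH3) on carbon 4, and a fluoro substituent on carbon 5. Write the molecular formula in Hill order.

C7H14BrFO2

Atom tally by fragment:
  CH3 → C:1 H:3
  CH(OCH3) → C:2 H:4 O:1
  CH(Br) → C:1 H:1 Br:1
  CH(OCH3) → C:2 H:4 O:1
  CH2F → C:1 H:2 F:1
Element totals:
  C: 7
  H: 14
  Br: 1
  F: 1
  O: 2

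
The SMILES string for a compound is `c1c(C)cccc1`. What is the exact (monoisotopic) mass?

92.0626

Atom tally by fragment:
  benzene ring core → C:6 H:6
  (− 1 ring H displaced by substituents)
  + CH3 → C:1 H:3
Element totals:
  C: 7
  H: 8
Molecular formula: C7H8.
  M = 7(12.0) + 8(1.007825)
    = 84.000000 + 8.062600 = 92.062600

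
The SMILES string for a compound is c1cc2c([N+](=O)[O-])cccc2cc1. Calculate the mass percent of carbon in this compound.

69.36%

Atom tally by fragment:
  naphthalene ring system core → C:10 H:8
  (− 1 ring H displaced by substituents)
  + NO2 → N:1 O:2
Element totals:
  C: 10
  H: 7
  N: 1
  O: 2
Molecular formula: C10H7NO2.
Molar mass = 173.171 g/mol.
Mass from C: 10 × 12.011 = 120.110 g/mol.
%C = 120.110 / 173.171 × 100 = 69.36%.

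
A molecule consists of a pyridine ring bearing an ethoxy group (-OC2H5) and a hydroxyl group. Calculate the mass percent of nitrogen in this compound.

10.07%

Atom tally by fragment:
  pyridine ring core → C:5 H:5 N:1
  (− 2 ring H displaced by substituents)
  + OC2H5 → C:2 H:5 O:1
  + OH → O:1 H:1
Element totals:
  C: 7
  H: 9
  N: 1
  O: 2
Molecular formula: C7H9NO2.
Molar mass = 139.154 g/mol.
Mass from N: 1 × 14.007 = 14.007 g/mol.
%N = 14.007 / 139.154 × 100 = 10.07%.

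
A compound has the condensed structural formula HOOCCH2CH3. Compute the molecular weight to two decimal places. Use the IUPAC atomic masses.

Atom tally by fragment:
  HOOCCH2 → C:2 H:3 O:2
  CH3 → C:1 H:3
Element totals:
  C: 3
  H: 6
  O: 2
Molecular formula: C3H6O2.
  M = 3(12.011) + 6(1.008) + 2(15.999)
    = 36.033 + 6.048 + 31.998 = 74.079

74.08 g/mol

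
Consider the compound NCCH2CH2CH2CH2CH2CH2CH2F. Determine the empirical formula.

Atom tally by fragment:
  NCCH2 → C:2 H:2 N:1
  CH2 → C:1 H:2
  CH2 → C:1 H:2
  CH2 → C:1 H:2
  CH2 → C:1 H:2
  CH2 → C:1 H:2
  CH2F → C:1 H:2 F:1
Element totals:
  C: 8
  H: 14
  F: 1
  N: 1
Molecular formula: C8H14FN.
gcd of subscripts (8, 1, 14, 1) = 1, so the empirical formula equals the molecular formula.

C8H14FN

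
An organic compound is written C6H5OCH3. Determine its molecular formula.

C7H8O

Atom tally by fragment:
  benzene ring core → C:6 H:6
  (− 1 ring H displaced by substituents)
  + OCH3 → C:1 H:3 O:1
Element totals:
  C: 7
  H: 8
  O: 1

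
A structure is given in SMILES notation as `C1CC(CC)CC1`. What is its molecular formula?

Atom tally by fragment:
  cyclopentane ring core → C:5 H:10
  (− 1 ring H displaced by substituents)
  + C2H5 → C:2 H:5
Element totals:
  C: 7
  H: 14

C7H14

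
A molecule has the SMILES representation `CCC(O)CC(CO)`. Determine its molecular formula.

Atom tally by fragment:
  CH3 → C:1 H:3
  CH2 → C:1 H:2
  CH(OH) → C:1 H:2 O:1
  CH2 → C:1 H:2
  CH2CH2OH → C:2 H:5 O:1
Element totals:
  C: 6
  H: 14
  O: 2

C6H14O2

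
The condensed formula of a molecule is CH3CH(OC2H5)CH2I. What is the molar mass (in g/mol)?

214.05 g/mol

Atom tally by fragment:
  CH3 → C:1 H:3
  CH(OC2H5) → C:3 H:6 O:1
  CH2I → C:1 H:2 I:1
Element totals:
  C: 5
  H: 11
  I: 1
  O: 1
Molecular formula: C5H11IO.
  M = 5(12.011) + 11(1.008) + 126.904 + 15.999
    = 60.055 + 11.088 + 126.904 + 15.999 = 214.046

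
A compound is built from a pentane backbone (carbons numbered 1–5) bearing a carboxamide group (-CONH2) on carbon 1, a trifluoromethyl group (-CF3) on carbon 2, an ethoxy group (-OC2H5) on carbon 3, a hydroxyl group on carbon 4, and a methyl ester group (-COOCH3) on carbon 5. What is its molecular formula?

Atom tally by fragment:
  H2NOCCH2 → C:2 H:4 O:1 N:1
  CH(CF3) → C:2 H:1 F:3
  CH(OC2H5) → C:3 H:6 O:1
  CH(OH) → C:1 H:2 O:1
  CH2COOCH3 → C:3 H:5 O:2
Element totals:
  C: 11
  H: 18
  F: 3
  N: 1
  O: 5

C11H18F3NO5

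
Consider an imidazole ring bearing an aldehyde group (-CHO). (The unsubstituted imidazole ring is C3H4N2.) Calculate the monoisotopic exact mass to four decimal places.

Atom tally by fragment:
  imidazole ring core → C:3 H:4 N:2
  (− 1 ring H displaced by substituents)
  + CHO → C:1 H:1 O:1
Element totals:
  C: 4
  H: 4
  N: 2
  O: 1
Molecular formula: C4H4N2O.
  M = 4(12.0) + 4(1.007825) + 2(14.003074) + 15.994915
    = 48.000000 + 4.031300 + 28.006148 + 15.994915 = 96.032363

96.0324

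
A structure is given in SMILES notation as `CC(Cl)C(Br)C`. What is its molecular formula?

C4H8BrCl

Atom tally by fragment:
  CH3 → C:1 H:3
  CH(Cl) → C:1 H:1 Cl:1
  CH(Br) → C:1 H:1 Br:1
  CH3 → C:1 H:3
Element totals:
  C: 4
  H: 8
  Br: 1
  Cl: 1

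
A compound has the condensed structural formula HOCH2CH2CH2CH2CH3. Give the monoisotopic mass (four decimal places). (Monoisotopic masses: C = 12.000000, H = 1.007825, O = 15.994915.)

88.0888

Atom tally by fragment:
  HOCH2 → C:1 H:3 O:1
  CH2 → C:1 H:2
  CH2 → C:1 H:2
  CH2 → C:1 H:2
  CH3 → C:1 H:3
Element totals:
  C: 5
  H: 12
  O: 1
Molecular formula: C5H12O.
  M = 5(12.0) + 12(1.007825) + 15.994915
    = 60.000000 + 12.093900 + 15.994915 = 88.088815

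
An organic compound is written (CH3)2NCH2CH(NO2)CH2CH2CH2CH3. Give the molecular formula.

Atom tally by fragment:
  (CH3)2NCH2 → C:3 H:8 N:1
  CH(NO2) → C:1 H:1 N:1 O:2
  CH2 → C:1 H:2
  CH2 → C:1 H:2
  CH2 → C:1 H:2
  CH3 → C:1 H:3
Element totals:
  C: 8
  H: 18
  N: 2
  O: 2

C8H18N2O2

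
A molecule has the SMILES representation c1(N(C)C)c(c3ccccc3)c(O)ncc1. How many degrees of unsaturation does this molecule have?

Atom tally by fragment:
  pyridine ring core → C:5 H:5 N:1
  (− 3 ring H displaced by substituents)
  + N(CH3)2 → N:1 C:2 H:6
  + C6H5 → C:6 H:5
  + OH → O:1 H:1
Element totals:
  C: 13
  H: 14
  N: 2
  O: 1
Molecular formula: C13H14N2O.
DoU = (2C + 2 + N − H − X) / 2 = (2·13 + 2 + 2 − 14 − 0) / 2 = 8.

8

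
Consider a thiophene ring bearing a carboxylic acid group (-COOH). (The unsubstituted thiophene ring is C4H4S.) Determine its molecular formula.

Atom tally by fragment:
  thiophene ring core → C:4 H:4 S:1
  (− 1 ring H displaced by substituents)
  + COOH → C:1 H:1 O:2
Element totals:
  C: 5
  H: 4
  O: 2
  S: 1

C5H4O2S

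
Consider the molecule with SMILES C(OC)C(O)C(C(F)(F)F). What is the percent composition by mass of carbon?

Atom tally by fragment:
  CH3OCH2 → C:2 H:5 O:1
  CH(OH) → C:1 H:2 O:1
  CH2CF3 → C:2 H:2 F:3
Element totals:
  C: 5
  H: 9
  F: 3
  O: 2
Molecular formula: C5H9F3O2.
Molar mass = 158.119 g/mol.
Mass from C: 5 × 12.011 = 60.055 g/mol.
%C = 60.055 / 158.119 × 100 = 37.98%.

37.98%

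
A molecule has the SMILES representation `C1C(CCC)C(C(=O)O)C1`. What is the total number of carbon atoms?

Atom tally by fragment:
  cyclobutane ring core → C:4 H:8
  (− 2 ring H displaced by substituents)
  + CH2CH2CH3 → C:3 H:7
  + COOH → C:1 H:1 O:2
Element totals:
  C: 8
  H: 14
  O: 2

8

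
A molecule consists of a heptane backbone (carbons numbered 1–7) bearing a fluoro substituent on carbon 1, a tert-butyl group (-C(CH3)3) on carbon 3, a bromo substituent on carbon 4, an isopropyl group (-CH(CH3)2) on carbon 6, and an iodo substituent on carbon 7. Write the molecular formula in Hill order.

Atom tally by fragment:
  FCH2 → C:1 H:2 F:1
  CH2 → C:1 H:2
  CH(C(CH3)3) → C:5 H:10
  CH(Br) → C:1 H:1 Br:1
  CH2 → C:1 H:2
  CH(CH(CH3)2) → C:4 H:8
  CH2I → C:1 H:2 I:1
Element totals:
  C: 14
  H: 27
  Br: 1
  F: 1
  I: 1

C14H27BrFI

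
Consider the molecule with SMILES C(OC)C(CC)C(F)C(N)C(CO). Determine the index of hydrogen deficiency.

Atom tally by fragment:
  CH3OCH2 → C:2 H:5 O:1
  CH(C2H5) → C:3 H:6
  CH(F) → C:1 H:1 F:1
  CH(NH2) → C:1 H:3 N:1
  CH2CH2OH → C:2 H:5 O:1
Element totals:
  C: 9
  H: 20
  F: 1
  N: 1
  O: 2
Molecular formula: C9H20FNO2.
DoU = (2C + 2 + N − H − X) / 2 = (2·9 + 2 + 1 − 20 − 1) / 2 = 0.

0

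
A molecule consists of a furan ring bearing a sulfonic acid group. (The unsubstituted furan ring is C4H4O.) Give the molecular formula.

Atom tally by fragment:
  furan ring core → C:4 H:4 O:1
  (− 1 ring H displaced by substituents)
  + SO3H → S:1 O:3 H:1
Element totals:
  C: 4
  H: 4
  O: 4
  S: 1

C4H4O4S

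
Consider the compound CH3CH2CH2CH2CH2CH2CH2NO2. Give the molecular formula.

Atom tally by fragment:
  CH3 → C:1 H:3
  CH2 → C:1 H:2
  CH2 → C:1 H:2
  CH2 → C:1 H:2
  CH2 → C:1 H:2
  CH2 → C:1 H:2
  CH2NO2 → C:1 H:2 N:1 O:2
Element totals:
  C: 7
  H: 15
  N: 1
  O: 2

C7H15NO2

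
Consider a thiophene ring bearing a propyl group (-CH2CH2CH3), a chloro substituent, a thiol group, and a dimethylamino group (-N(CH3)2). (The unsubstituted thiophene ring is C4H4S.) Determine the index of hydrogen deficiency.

Atom tally by fragment:
  thiophene ring core → C:4 H:4 S:1
  (− 4 ring H displaced by substituents)
  + CH2CH2CH3 → C:3 H:7
  + Cl → Cl:1
  + SH → S:1 H:1
  + N(CH3)2 → N:1 C:2 H:6
Element totals:
  C: 9
  H: 14
  Cl: 1
  N: 1
  S: 2
Molecular formula: C9H14ClNS2.
DoU = (2C + 2 + N − H − X) / 2 = (2·9 + 2 + 1 − 14 − 1) / 2 = 3.

3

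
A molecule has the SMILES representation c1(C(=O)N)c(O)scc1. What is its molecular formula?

C5H5NO2S

Atom tally by fragment:
  thiophene ring core → C:4 H:4 S:1
  (− 2 ring H displaced by substituents)
  + CONH2 → C:1 H:2 O:1 N:1
  + OH → O:1 H:1
Element totals:
  C: 5
  H: 5
  N: 1
  O: 2
  S: 1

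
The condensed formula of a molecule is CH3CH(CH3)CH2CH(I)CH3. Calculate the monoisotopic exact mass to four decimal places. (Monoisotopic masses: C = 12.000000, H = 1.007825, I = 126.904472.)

Element totals:
  C: 6
  H: 13
  I: 1
Molecular formula: C6H13I.
  M = 6(12.0) + 13(1.007825) + 126.904472
    = 72.000000 + 13.101725 + 126.904472 = 212.006197

212.0062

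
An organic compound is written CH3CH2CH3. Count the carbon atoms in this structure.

Element totals:
  C: 3
  H: 8

3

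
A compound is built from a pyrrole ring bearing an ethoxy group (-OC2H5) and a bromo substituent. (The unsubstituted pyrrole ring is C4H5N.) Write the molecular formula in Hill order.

C6H8BrNO

Atom tally by fragment:
  pyrrole ring core → C:4 H:5 N:1
  (− 2 ring H displaced by substituents)
  + OC2H5 → C:2 H:5 O:1
  + Br → Br:1
Element totals:
  C: 6
  H: 8
  Br: 1
  N: 1
  O: 1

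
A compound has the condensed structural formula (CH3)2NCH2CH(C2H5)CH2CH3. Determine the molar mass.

Element totals:
  C: 8
  H: 19
  N: 1
Molecular formula: C8H19N.
  M = 8(12.011) + 19(1.008) + 14.007
    = 96.088 + 19.152 + 14.007 = 129.247

129.25 g/mol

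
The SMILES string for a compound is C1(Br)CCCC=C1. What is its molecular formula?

C6H9Br

Atom tally by fragment:
  cyclohexene ring core → C:6 H:10
  (− 1 ring H displaced by substituents)
  + Br → Br:1
Element totals:
  C: 6
  H: 9
  Br: 1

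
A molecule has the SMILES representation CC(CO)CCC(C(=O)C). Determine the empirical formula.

Atom tally by fragment:
  CH3 → C:1 H:3
  CH(CH2OH) → C:2 H:4 O:1
  CH2 → C:1 H:2
  CH2 → C:1 H:2
  CH2COCH3 → C:3 H:5 O:1
Element totals:
  C: 8
  H: 16
  O: 2
Molecular formula: C8H16O2.
gcd of subscripts = 2; dividing each by 2:
  C: 8/2 = 4
  H: 16/2 = 8
  O: 2/2 = 1

C4H8O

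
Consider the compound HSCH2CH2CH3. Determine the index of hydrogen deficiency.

0

Atom tally by fragment:
  HSCH2 → C:1 H:3 S:1
  CH2 → C:1 H:2
  CH3 → C:1 H:3
Element totals:
  C: 3
  H: 8
  S: 1
Molecular formula: C3H8S.
DoU = (2C + 2 + N − H − X) / 2 = (2·3 + 2 + 0 − 8 − 0) / 2 = 0.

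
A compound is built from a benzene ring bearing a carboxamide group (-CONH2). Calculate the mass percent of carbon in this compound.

Atom tally by fragment:
  benzene ring core → C:6 H:6
  (− 1 ring H displaced by substituents)
  + CONH2 → C:1 H:2 O:1 N:1
Element totals:
  C: 7
  H: 7
  N: 1
  O: 1
Molecular formula: C7H7NO.
Molar mass = 121.139 g/mol.
Mass from C: 7 × 12.011 = 84.077 g/mol.
%C = 84.077 / 121.139 × 100 = 69.41%.

69.41%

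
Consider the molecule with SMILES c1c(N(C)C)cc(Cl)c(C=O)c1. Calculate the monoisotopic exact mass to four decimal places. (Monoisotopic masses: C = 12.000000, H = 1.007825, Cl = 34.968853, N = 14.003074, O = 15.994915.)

183.0451

Atom tally by fragment:
  benzene ring core → C:6 H:6
  (− 3 ring H displaced by substituents)
  + N(CH3)2 → N:1 C:2 H:6
  + Cl → Cl:1
  + CHO → C:1 H:1 O:1
Element totals:
  C: 9
  H: 10
  Cl: 1
  N: 1
  O: 1
Molecular formula: C9H10ClNO.
  M = 9(12.0) + 10(1.007825) + 34.968853 + 14.003074 + 15.994915
    = 108.000000 + 10.078250 + 34.968853 + 14.003074 + 15.994915 = 183.045092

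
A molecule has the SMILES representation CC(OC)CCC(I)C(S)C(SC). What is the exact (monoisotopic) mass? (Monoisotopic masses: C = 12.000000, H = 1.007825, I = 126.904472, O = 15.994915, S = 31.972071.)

Atom tally by fragment:
  CH3 → C:1 H:3
  CH(OCH3) → C:2 H:4 O:1
  CH2 → C:1 H:2
  CH2 → C:1 H:2
  CH(I) → C:1 H:1 I:1
  CH(SH) → C:1 H:2 S:1
  CH2SCH3 → C:2 H:5 S:1
Element totals:
  C: 9
  H: 19
  I: 1
  O: 1
  S: 2
Molecular formula: C9H19IOS2.
  M = 9(12.0) + 19(1.007825) + 126.904472 + 15.994915 + 2(31.972071)
    = 108.000000 + 19.148675 + 126.904472 + 15.994915 + 63.944142 = 333.992204

333.9922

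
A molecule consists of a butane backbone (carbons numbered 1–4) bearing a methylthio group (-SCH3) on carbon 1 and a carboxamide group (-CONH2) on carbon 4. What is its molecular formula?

Atom tally by fragment:
  CH3SCH2 → C:2 H:5 S:1
  CH2 → C:1 H:2
  CH2 → C:1 H:2
  CH2CONH2 → C:2 H:4 O:1 N:1
Element totals:
  C: 6
  H: 13
  N: 1
  O: 1
  S: 1

C6H13NOS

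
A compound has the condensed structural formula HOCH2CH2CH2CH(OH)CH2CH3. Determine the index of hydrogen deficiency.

0

Element totals:
  C: 6
  H: 14
  O: 2
Molecular formula: C6H14O2.
DoU = (2C + 2 + N − H − X) / 2 = (2·6 + 2 + 0 − 14 − 0) / 2 = 0.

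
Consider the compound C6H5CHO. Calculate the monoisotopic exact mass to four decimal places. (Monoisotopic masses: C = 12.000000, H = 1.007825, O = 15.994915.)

106.0419

Element totals:
  C: 7
  H: 6
  O: 1
Molecular formula: C7H6O.
  M = 7(12.0) + 6(1.007825) + 15.994915
    = 84.000000 + 6.046950 + 15.994915 = 106.041865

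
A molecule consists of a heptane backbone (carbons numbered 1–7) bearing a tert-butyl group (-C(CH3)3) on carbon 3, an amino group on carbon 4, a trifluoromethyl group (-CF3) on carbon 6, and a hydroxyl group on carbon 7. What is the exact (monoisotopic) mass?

255.1810

Atom tally by fragment:
  CH3 → C:1 H:3
  CH2 → C:1 H:2
  CH(C(CH3)3) → C:5 H:10
  CH(NH2) → C:1 H:3 N:1
  CH2 → C:1 H:2
  CH(CF3) → C:2 H:1 F:3
  CH2OH → C:1 H:3 O:1
Element totals:
  C: 12
  H: 24
  F: 3
  N: 1
  O: 1
Molecular formula: C12H24F3NO.
  M = 12(12.0) + 24(1.007825) + 3(18.998403) + 14.003074 + 15.994915
    = 144.000000 + 24.187800 + 56.995209 + 14.003074 + 15.994915 = 255.180998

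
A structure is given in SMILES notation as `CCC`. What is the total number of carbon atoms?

Atom tally by fragment:
  CH3 → C:1 H:3
  CH2 → C:1 H:2
  CH3 → C:1 H:3
Element totals:
  C: 3
  H: 8

3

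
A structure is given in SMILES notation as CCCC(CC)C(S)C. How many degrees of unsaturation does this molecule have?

Atom tally by fragment:
  CH3 → C:1 H:3
  CH2 → C:1 H:2
  CH2 → C:1 H:2
  CH(C2H5) → C:3 H:6
  CH(SH) → C:1 H:2 S:1
  CH3 → C:1 H:3
Element totals:
  C: 8
  H: 18
  S: 1
Molecular formula: C8H18S.
DoU = (2C + 2 + N − H − X) / 2 = (2·8 + 2 + 0 − 18 − 0) / 2 = 0.

0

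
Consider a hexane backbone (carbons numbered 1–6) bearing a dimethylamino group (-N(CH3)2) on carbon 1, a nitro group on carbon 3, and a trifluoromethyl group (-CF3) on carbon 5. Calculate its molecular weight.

242.24 g/mol

Atom tally by fragment:
  (CH3)2NCH2 → C:3 H:8 N:1
  CH2 → C:1 H:2
  CH(NO2) → C:1 H:1 N:1 O:2
  CH2 → C:1 H:2
  CH(CF3) → C:2 H:1 F:3
  CH3 → C:1 H:3
Element totals:
  C: 9
  H: 17
  F: 3
  N: 2
  O: 2
Molecular formula: C9H17F3N2O2.
  M = 9(12.011) + 17(1.008) + 3(18.998) + 2(14.007) + 2(15.999)
    = 108.099 + 17.136 + 56.994 + 28.014 + 31.998 = 242.241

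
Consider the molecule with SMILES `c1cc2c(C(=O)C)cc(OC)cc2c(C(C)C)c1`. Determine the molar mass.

242.32 g/mol

Atom tally by fragment:
  naphthalene ring system core → C:10 H:8
  (− 3 ring H displaced by substituents)
  + COCH3 → C:2 H:3 O:1
  + OCH3 → C:1 H:3 O:1
  + CH(CH3)2 → C:3 H:7
Element totals:
  C: 16
  H: 18
  O: 2
Molecular formula: C16H18O2.
  M = 16(12.011) + 18(1.008) + 2(15.999)
    = 192.176 + 18.144 + 31.998 = 242.318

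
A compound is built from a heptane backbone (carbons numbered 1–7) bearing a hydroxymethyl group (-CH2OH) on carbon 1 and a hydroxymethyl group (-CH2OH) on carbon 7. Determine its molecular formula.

Atom tally by fragment:
  HOCH2CH2 → C:2 H:5 O:1
  CH2 → C:1 H:2
  CH2 → C:1 H:2
  CH2 → C:1 H:2
  CH2 → C:1 H:2
  CH2 → C:1 H:2
  CH2CH2OH → C:2 H:5 O:1
Element totals:
  C: 9
  H: 20
  O: 2

C9H20O2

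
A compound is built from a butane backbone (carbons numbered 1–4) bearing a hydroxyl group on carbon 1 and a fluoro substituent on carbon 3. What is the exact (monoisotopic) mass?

92.0637

Atom tally by fragment:
  HOCH2 → C:1 H:3 O:1
  CH2 → C:1 H:2
  CH(F) → C:1 H:1 F:1
  CH3 → C:1 H:3
Element totals:
  C: 4
  H: 9
  F: 1
  O: 1
Molecular formula: C4H9FO.
  M = 4(12.0) + 9(1.007825) + 18.998403 + 15.994915
    = 48.000000 + 9.070425 + 18.998403 + 15.994915 = 92.063743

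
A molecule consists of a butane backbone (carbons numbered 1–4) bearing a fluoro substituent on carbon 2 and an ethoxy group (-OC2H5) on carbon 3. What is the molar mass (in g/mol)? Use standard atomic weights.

120.17 g/mol

Atom tally by fragment:
  CH3 → C:1 H:3
  CH(F) → C:1 H:1 F:1
  CH(OC2H5) → C:3 H:6 O:1
  CH3 → C:1 H:3
Element totals:
  C: 6
  H: 13
  F: 1
  O: 1
Molecular formula: C6H13FO.
  M = 6(12.011) + 13(1.008) + 18.998 + 15.999
    = 72.066 + 13.104 + 18.998 + 15.999 = 120.167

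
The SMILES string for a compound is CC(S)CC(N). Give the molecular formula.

C4H11NS

Atom tally by fragment:
  CH3 → C:1 H:3
  CH(SH) → C:1 H:2 S:1
  CH2 → C:1 H:2
  CH2NH2 → C:1 H:4 N:1
Element totals:
  C: 4
  H: 11
  N: 1
  S: 1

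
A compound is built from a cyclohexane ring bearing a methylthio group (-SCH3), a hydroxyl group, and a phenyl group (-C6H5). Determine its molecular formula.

C13H18OS

Atom tally by fragment:
  cyclohexane ring core → C:6 H:12
  (− 3 ring H displaced by substituents)
  + SCH3 → C:1 H:3 S:1
  + OH → O:1 H:1
  + C6H5 → C:6 H:5
Element totals:
  C: 13
  H: 18
  O: 1
  S: 1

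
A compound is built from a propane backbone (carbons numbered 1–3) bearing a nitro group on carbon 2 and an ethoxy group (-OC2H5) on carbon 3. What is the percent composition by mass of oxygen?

36.05%

Atom tally by fragment:
  CH3 → C:1 H:3
  CH(NO2) → C:1 H:1 N:1 O:2
  CH2OC2H5 → C:3 H:7 O:1
Element totals:
  C: 5
  H: 11
  N: 1
  O: 3
Molecular formula: C5H11NO3.
Molar mass = 133.147 g/mol.
Mass from O: 3 × 15.999 = 47.997 g/mol.
%O = 47.997 / 133.147 × 100 = 36.05%.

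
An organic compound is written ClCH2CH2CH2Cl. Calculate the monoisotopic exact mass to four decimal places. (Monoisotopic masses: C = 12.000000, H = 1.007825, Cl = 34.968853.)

Element totals:
  C: 3
  H: 6
  Cl: 2
Molecular formula: C3H6Cl2.
  M = 3(12.0) + 6(1.007825) + 2(34.968853)
    = 36.000000 + 6.046950 + 69.937706 = 111.984656

111.9847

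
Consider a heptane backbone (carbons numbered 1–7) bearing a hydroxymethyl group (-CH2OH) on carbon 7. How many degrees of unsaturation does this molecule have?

Atom tally by fragment:
  CH3 → C:1 H:3
  CH2 → C:1 H:2
  CH2 → C:1 H:2
  CH2 → C:1 H:2
  CH2 → C:1 H:2
  CH2 → C:1 H:2
  CH2CH2OH → C:2 H:5 O:1
Element totals:
  C: 8
  H: 18
  O: 1
Molecular formula: C8H18O.
DoU = (2C + 2 + N − H − X) / 2 = (2·8 + 2 + 0 − 18 − 0) / 2 = 0.

0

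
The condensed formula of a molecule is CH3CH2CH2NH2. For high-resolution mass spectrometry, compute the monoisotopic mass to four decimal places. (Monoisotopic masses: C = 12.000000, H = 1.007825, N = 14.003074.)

Atom tally by fragment:
  CH3 → C:1 H:3
  CH2 → C:1 H:2
  CH2NH2 → C:1 H:4 N:1
Element totals:
  C: 3
  H: 9
  N: 1
Molecular formula: C3H9N.
  M = 3(12.0) + 9(1.007825) + 14.003074
    = 36.000000 + 9.070425 + 14.003074 = 59.073499

59.0735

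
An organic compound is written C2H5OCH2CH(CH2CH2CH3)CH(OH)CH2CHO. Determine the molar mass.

188.27 g/mol

Atom tally by fragment:
  C2H5OCH2 → C:3 H:7 O:1
  CH(CH2CH2CH3) → C:4 H:8
  CH(OH) → C:1 H:2 O:1
  CH2CHO → C:2 H:3 O:1
Element totals:
  C: 10
  H: 20
  O: 3
Molecular formula: C10H20O3.
  M = 10(12.011) + 20(1.008) + 3(15.999)
    = 120.110 + 20.160 + 47.997 = 188.267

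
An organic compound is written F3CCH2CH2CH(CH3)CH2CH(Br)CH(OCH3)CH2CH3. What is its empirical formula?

Atom tally by fragment:
  F3CCH2 → C:2 H:2 F:3
  CH2 → C:1 H:2
  CH(CH3) → C:2 H:4
  CH2 → C:1 H:2
  CH(Br) → C:1 H:1 Br:1
  CH(OCH3) → C:2 H:4 O:1
  CH2 → C:1 H:2
  CH3 → C:1 H:3
Element totals:
  C: 11
  H: 20
  Br: 1
  F: 3
  O: 1
Molecular formula: C11H20BrF3O.
gcd of subscripts (1, 11, 3, 20, 1) = 1, so the empirical formula equals the molecular formula.

C11H20BrF3O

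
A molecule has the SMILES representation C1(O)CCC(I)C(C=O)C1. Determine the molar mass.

254.07 g/mol

Atom tally by fragment:
  cyclohexane ring core → C:6 H:12
  (− 3 ring H displaced by substituents)
  + OH → O:1 H:1
  + I → I:1
  + CHO → C:1 H:1 O:1
Element totals:
  C: 7
  H: 11
  I: 1
  O: 2
Molecular formula: C7H11IO2.
  M = 7(12.011) + 11(1.008) + 126.904 + 2(15.999)
    = 84.077 + 11.088 + 126.904 + 31.998 = 254.067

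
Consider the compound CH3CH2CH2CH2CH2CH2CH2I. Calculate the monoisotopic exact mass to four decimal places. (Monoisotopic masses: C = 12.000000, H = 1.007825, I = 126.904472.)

Element totals:
  C: 7
  H: 15
  I: 1
Molecular formula: C7H15I.
  M = 7(12.0) + 15(1.007825) + 126.904472
    = 84.000000 + 15.117375 + 126.904472 = 226.021847

226.0218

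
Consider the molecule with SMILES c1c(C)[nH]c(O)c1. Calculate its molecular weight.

97.12 g/mol

Atom tally by fragment:
  pyrrole ring core → C:4 H:5 N:1
  (− 2 ring H displaced by substituents)
  + CH3 → C:1 H:3
  + OH → O:1 H:1
Element totals:
  C: 5
  H: 7
  N: 1
  O: 1
Molecular formula: C5H7NO.
  M = 5(12.011) + 7(1.008) + 14.007 + 15.999
    = 60.055 + 7.056 + 14.007 + 15.999 = 97.117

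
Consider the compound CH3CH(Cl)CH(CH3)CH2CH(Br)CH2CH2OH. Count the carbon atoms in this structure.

8

Atom tally by fragment:
  CH3 → C:1 H:3
  CH(Cl) → C:1 H:1 Cl:1
  CH(CH3) → C:2 H:4
  CH2 → C:1 H:2
  CH(Br) → C:1 H:1 Br:1
  CH2 → C:1 H:2
  CH2OH → C:1 H:3 O:1
Element totals:
  C: 8
  H: 16
  Br: 1
  Cl: 1
  O: 1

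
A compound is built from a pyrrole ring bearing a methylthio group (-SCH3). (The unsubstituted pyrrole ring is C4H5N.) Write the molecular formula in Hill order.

Atom tally by fragment:
  pyrrole ring core → C:4 H:5 N:1
  (− 1 ring H displaced by substituents)
  + SCH3 → C:1 H:3 S:1
Element totals:
  C: 5
  H: 7
  N: 1
  S: 1

C5H7NS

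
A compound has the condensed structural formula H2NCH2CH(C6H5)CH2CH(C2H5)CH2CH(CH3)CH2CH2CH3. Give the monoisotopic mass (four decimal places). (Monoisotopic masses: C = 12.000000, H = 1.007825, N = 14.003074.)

Element totals:
  C: 18
  H: 31
  N: 1
Molecular formula: C18H31N.
  M = 18(12.0) + 31(1.007825) + 14.003074
    = 216.000000 + 31.242575 + 14.003074 = 261.245649

261.2456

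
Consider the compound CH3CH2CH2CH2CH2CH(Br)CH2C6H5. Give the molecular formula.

C13H19Br

Atom tally by fragment:
  CH3 → C:1 H:3
  CH2 → C:1 H:2
  CH2 → C:1 H:2
  CH2 → C:1 H:2
  CH2 → C:1 H:2
  CH(Br) → C:1 H:1 Br:1
  CH2C6H5 → C:7 H:7
Element totals:
  C: 13
  H: 19
  Br: 1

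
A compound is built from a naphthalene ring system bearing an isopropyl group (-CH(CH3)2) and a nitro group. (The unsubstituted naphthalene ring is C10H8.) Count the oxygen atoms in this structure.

Atom tally by fragment:
  naphthalene ring system core → C:10 H:8
  (− 2 ring H displaced by substituents)
  + CH(CH3)2 → C:3 H:7
  + NO2 → N:1 O:2
Element totals:
  C: 13
  H: 13
  N: 1
  O: 2

2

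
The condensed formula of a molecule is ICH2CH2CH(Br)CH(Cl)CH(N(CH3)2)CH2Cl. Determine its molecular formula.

C8H15BrCl2IN

Element totals:
  C: 8
  H: 15
  Br: 1
  Cl: 2
  I: 1
  N: 1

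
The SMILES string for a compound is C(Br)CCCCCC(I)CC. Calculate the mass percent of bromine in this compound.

23.99%

Atom tally by fragment:
  BrCH2 → C:1 H:2 Br:1
  CH2 → C:1 H:2
  CH2 → C:1 H:2
  CH2 → C:1 H:2
  CH2 → C:1 H:2
  CH2 → C:1 H:2
  CH(I) → C:1 H:1 I:1
  CH2 → C:1 H:2
  CH3 → C:1 H:3
Element totals:
  C: 9
  H: 18
  Br: 1
  I: 1
Molecular formula: C9H18BrI.
Molar mass = 333.051 g/mol.
Mass from Br: 1 × 79.904 = 79.904 g/mol.
%Br = 79.904 / 333.051 × 100 = 23.99%.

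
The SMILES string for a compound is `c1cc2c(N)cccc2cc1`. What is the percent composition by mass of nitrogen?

Atom tally by fragment:
  naphthalene ring system core → C:10 H:8
  (− 1 ring H displaced by substituents)
  + NH2 → N:1 H:2
Element totals:
  C: 10
  H: 9
  N: 1
Molecular formula: C10H9N.
Molar mass = 143.189 g/mol.
Mass from N: 1 × 14.007 = 14.007 g/mol.
%N = 14.007 / 143.189 × 100 = 9.78%.

9.78%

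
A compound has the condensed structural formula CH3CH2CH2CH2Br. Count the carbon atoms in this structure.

Atom tally by fragment:
  CH3 → C:1 H:3
  CH2 → C:1 H:2
  CH2 → C:1 H:2
  CH2Br → C:1 H:2 Br:1
Element totals:
  C: 4
  H: 9
  Br: 1

4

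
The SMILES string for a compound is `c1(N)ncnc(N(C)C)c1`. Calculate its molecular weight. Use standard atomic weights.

Atom tally by fragment:
  pyrimidine ring core → C:4 H:4 N:2
  (− 2 ring H displaced by substituents)
  + NH2 → N:1 H:2
  + N(CH3)2 → N:1 C:2 H:6
Element totals:
  C: 6
  H: 10
  N: 4
Molecular formula: C6H10N4.
  M = 6(12.011) + 10(1.008) + 4(14.007)
    = 72.066 + 10.080 + 56.028 = 138.174

138.17 g/mol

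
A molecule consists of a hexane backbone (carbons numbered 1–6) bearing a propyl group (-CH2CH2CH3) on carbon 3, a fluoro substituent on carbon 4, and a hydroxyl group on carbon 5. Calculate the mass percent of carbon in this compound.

Atom tally by fragment:
  CH3 → C:1 H:3
  CH2 → C:1 H:2
  CH(CH2CH2CH3) → C:4 H:8
  CH(F) → C:1 H:1 F:1
  CH(OH) → C:1 H:2 O:1
  CH3 → C:1 H:3
Element totals:
  C: 9
  H: 19
  F: 1
  O: 1
Molecular formula: C9H19FO.
Molar mass = 162.248 g/mol.
Mass from C: 9 × 12.011 = 108.099 g/mol.
%C = 108.099 / 162.248 × 100 = 66.63%.

66.63%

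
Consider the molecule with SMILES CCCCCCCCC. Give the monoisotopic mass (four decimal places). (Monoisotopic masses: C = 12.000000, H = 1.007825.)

128.1565

Atom tally by fragment:
  CH3 → C:1 H:3
  CH2 → C:1 H:2
  CH2 → C:1 H:2
  CH2 → C:1 H:2
  CH2 → C:1 H:2
  CH2 → C:1 H:2
  CH2 → C:1 H:2
  CH2 → C:1 H:2
  CH3 → C:1 H:3
Element totals:
  C: 9
  H: 20
Molecular formula: C9H20.
  M = 9(12.0) + 20(1.007825)
    = 108.000000 + 20.156500 = 128.156500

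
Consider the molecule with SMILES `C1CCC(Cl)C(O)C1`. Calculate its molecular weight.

Atom tally by fragment:
  cyclohexane ring core → C:6 H:12
  (− 2 ring H displaced by substituents)
  + Cl → Cl:1
  + OH → O:1 H:1
Element totals:
  C: 6
  H: 11
  Cl: 1
  O: 1
Molecular formula: C6H11ClO.
  M = 6(12.011) + 11(1.008) + 35.45 + 15.999
    = 72.066 + 11.088 + 35.450 + 15.999 = 134.603

134.60 g/mol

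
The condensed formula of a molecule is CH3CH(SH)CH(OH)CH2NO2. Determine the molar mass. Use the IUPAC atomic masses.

Atom tally by fragment:
  CH3 → C:1 H:3
  CH(SH) → C:1 H:2 S:1
  CH(OH) → C:1 H:2 O:1
  CH2NO2 → C:1 H:2 N:1 O:2
Element totals:
  C: 4
  H: 9
  N: 1
  O: 3
  S: 1
Molecular formula: C4H9NO3S.
  M = 4(12.011) + 9(1.008) + 14.007 + 3(15.999) + 32.06
    = 48.044 + 9.072 + 14.007 + 47.997 + 32.060 = 151.180

151.18 g/mol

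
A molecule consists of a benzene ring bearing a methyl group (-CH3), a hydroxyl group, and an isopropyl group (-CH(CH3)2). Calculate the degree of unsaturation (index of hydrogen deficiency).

Atom tally by fragment:
  benzene ring core → C:6 H:6
  (− 3 ring H displaced by substituents)
  + CH3 → C:1 H:3
  + OH → O:1 H:1
  + CH(CH3)2 → C:3 H:7
Element totals:
  C: 10
  H: 14
  O: 1
Molecular formula: C10H14O.
DoU = (2C + 2 + N − H − X) / 2 = (2·10 + 2 + 0 − 14 − 0) / 2 = 4.

4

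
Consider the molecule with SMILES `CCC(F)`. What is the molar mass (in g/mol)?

62.09 g/mol

Atom tally by fragment:
  CH3 → C:1 H:3
  CH2 → C:1 H:2
  CH2F → C:1 H:2 F:1
Element totals:
  C: 3
  H: 7
  F: 1
Molecular formula: C3H7F.
  M = 3(12.011) + 7(1.008) + 18.998
    = 36.033 + 7.056 + 18.998 = 62.087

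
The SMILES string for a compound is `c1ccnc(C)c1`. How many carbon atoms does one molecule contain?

6

Atom tally by fragment:
  pyridine ring core → C:5 H:5 N:1
  (− 1 ring H displaced by substituents)
  + CH3 → C:1 H:3
Element totals:
  C: 6
  H: 7
  N: 1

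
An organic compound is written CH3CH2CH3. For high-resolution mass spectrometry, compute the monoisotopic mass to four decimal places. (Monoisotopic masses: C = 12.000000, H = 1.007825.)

Atom tally by fragment:
  CH3 → C:1 H:3
  CH2 → C:1 H:2
  CH3 → C:1 H:3
Element totals:
  C: 3
  H: 8
Molecular formula: C3H8.
  M = 3(12.0) + 8(1.007825)
    = 36.000000 + 8.062600 = 44.062600

44.0626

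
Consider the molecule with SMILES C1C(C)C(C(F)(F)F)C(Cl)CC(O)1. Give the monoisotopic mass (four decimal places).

216.0529

Atom tally by fragment:
  cyclohexane ring core → C:6 H:12
  (− 4 ring H displaced by substituents)
  + CH3 → C:1 H:3
  + CF3 → C:1 F:3
  + Cl → Cl:1
  + OH → O:1 H:1
Element totals:
  C: 8
  H: 12
  Cl: 1
  F: 3
  O: 1
Molecular formula: C8H12ClF3O.
  M = 8(12.0) + 12(1.007825) + 34.968853 + 3(18.998403) + 15.994915
    = 96.000000 + 12.093900 + 34.968853 + 56.995209 + 15.994915 = 216.052877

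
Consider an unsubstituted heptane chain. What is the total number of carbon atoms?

Atom tally by fragment:
  CH3 → C:1 H:3
  CH2 → C:1 H:2
  CH2 → C:1 H:2
  CH2 → C:1 H:2
  CH2 → C:1 H:2
  CH2 → C:1 H:2
  CH3 → C:1 H:3
Element totals:
  C: 7
  H: 16

7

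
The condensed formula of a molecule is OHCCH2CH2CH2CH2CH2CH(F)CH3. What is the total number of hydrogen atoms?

Atom tally by fragment:
  OHCCH2 → C:2 H:3 O:1
  CH2 → C:1 H:2
  CH2 → C:1 H:2
  CH2 → C:1 H:2
  CH2 → C:1 H:2
  CH(F) → C:1 H:1 F:1
  CH3 → C:1 H:3
Element totals:
  C: 8
  H: 15
  F: 1
  O: 1

15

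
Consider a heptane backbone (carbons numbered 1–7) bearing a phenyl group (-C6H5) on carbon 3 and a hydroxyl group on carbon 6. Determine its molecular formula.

Atom tally by fragment:
  CH3 → C:1 H:3
  CH2 → C:1 H:2
  CH(C6H5) → C:7 H:6
  CH2 → C:1 H:2
  CH2 → C:1 H:2
  CH(OH) → C:1 H:2 O:1
  CH3 → C:1 H:3
Element totals:
  C: 13
  H: 20
  O: 1

C13H20O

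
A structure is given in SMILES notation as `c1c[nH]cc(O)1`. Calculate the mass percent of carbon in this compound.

Atom tally by fragment:
  pyrrole ring core → C:4 H:5 N:1
  (− 1 ring H displaced by substituents)
  + OH → O:1 H:1
Element totals:
  C: 4
  H: 5
  N: 1
  O: 1
Molecular formula: C4H5NO.
Molar mass = 83.090 g/mol.
Mass from C: 4 × 12.011 = 48.044 g/mol.
%C = 48.044 / 83.090 × 100 = 57.82%.

57.82%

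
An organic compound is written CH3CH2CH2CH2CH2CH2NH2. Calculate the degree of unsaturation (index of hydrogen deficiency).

Element totals:
  C: 6
  H: 15
  N: 1
Molecular formula: C6H15N.
DoU = (2C + 2 + N − H − X) / 2 = (2·6 + 2 + 1 − 15 − 0) / 2 = 0.

0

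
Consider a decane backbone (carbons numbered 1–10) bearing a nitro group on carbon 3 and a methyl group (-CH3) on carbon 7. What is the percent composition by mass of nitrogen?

6.96%

Atom tally by fragment:
  CH3 → C:1 H:3
  CH2 → C:1 H:2
  CH(NO2) → C:1 H:1 N:1 O:2
  CH2 → C:1 H:2
  CH2 → C:1 H:2
  CH2 → C:1 H:2
  CH(CH3) → C:2 H:4
  CH2 → C:1 H:2
  CH2 → C:1 H:2
  CH3 → C:1 H:3
Element totals:
  C: 11
  H: 23
  N: 1
  O: 2
Molecular formula: C11H23NO2.
Molar mass = 201.310 g/mol.
Mass from N: 1 × 14.007 = 14.007 g/mol.
%N = 14.007 / 201.310 × 100 = 6.96%.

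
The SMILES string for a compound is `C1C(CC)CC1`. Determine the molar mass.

Atom tally by fragment:
  cyclobutane ring core → C:4 H:8
  (− 1 ring H displaced by substituents)
  + C2H5 → C:2 H:5
Element totals:
  C: 6
  H: 12
Molecular formula: C6H12.
  M = 6(12.011) + 12(1.008)
    = 72.066 + 12.096 = 84.162

84.16 g/mol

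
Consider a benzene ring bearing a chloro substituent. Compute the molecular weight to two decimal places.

Atom tally by fragment:
  benzene ring core → C:6 H:6
  (− 1 ring H displaced by substituents)
  + Cl → Cl:1
Element totals:
  C: 6
  H: 5
  Cl: 1
Molecular formula: C6H5Cl.
  M = 6(12.011) + 5(1.008) + 35.45
    = 72.066 + 5.040 + 35.450 = 112.556

112.56 g/mol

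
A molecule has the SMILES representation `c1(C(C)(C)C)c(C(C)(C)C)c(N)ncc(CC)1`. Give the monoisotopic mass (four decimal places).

234.2096

Atom tally by fragment:
  pyridine ring core → C:5 H:5 N:1
  (− 4 ring H displaced by substituents)
  + C(CH3)3 → C:4 H:9
  + C(CH3)3 → C:4 H:9
  + NH2 → N:1 H:2
  + C2H5 → C:2 H:5
Element totals:
  C: 15
  H: 26
  N: 2
Molecular formula: C15H26N2.
  M = 15(12.0) + 26(1.007825) + 2(14.003074)
    = 180.000000 + 26.203450 + 28.006148 = 234.209598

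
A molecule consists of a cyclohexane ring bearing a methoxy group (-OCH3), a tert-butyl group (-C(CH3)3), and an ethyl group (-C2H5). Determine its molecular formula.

Atom tally by fragment:
  cyclohexane ring core → C:6 H:12
  (− 3 ring H displaced by substituents)
  + OCH3 → C:1 H:3 O:1
  + C(CH3)3 → C:4 H:9
  + C2H5 → C:2 H:5
Element totals:
  C: 13
  H: 26
  O: 1

C13H26O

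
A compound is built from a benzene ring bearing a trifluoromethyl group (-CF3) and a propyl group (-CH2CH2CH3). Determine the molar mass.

Atom tally by fragment:
  benzene ring core → C:6 H:6
  (− 2 ring H displaced by substituents)
  + CF3 → C:1 F:3
  + CH2CH2CH3 → C:3 H:7
Element totals:
  C: 10
  H: 11
  F: 3
Molecular formula: C10H11F3.
  M = 10(12.011) + 11(1.008) + 3(18.998)
    = 120.110 + 11.088 + 56.994 = 188.192

188.19 g/mol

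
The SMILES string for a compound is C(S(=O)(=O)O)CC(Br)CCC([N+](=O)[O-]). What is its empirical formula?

Atom tally by fragment:
  HO3SCH2 → C:1 H:3 S:1 O:3
  CH2 → C:1 H:2
  CH(Br) → C:1 H:1 Br:1
  CH2 → C:1 H:2
  CH2 → C:1 H:2
  CH2NO2 → C:1 H:2 N:1 O:2
Element totals:
  C: 6
  H: 12
  Br: 1
  N: 1
  O: 5
  S: 1
Molecular formula: C6H12BrNO5S.
gcd of subscripts (1, 6, 12, 1, 5, 1) = 1, so the empirical formula equals the molecular formula.

C6H12BrNO5S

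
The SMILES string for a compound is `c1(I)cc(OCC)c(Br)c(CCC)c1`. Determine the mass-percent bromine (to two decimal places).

21.65%

Atom tally by fragment:
  benzene ring core → C:6 H:6
  (− 4 ring H displaced by substituents)
  + I → I:1
  + OC2H5 → C:2 H:5 O:1
  + Br → Br:1
  + CH2CH2CH3 → C:3 H:7
Element totals:
  C: 11
  H: 14
  Br: 1
  I: 1
  O: 1
Molecular formula: C11H14BrIO.
Molar mass = 369.040 g/mol.
Mass from Br: 1 × 79.904 = 79.904 g/mol.
%Br = 79.904 / 369.040 × 100 = 21.65%.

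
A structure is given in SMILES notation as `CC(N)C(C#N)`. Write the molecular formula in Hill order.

C4H8N2

Atom tally by fragment:
  CH3 → C:1 H:3
  CH(NH2) → C:1 H:3 N:1
  CH2CN → C:2 H:2 N:1
Element totals:
  C: 4
  H: 8
  N: 2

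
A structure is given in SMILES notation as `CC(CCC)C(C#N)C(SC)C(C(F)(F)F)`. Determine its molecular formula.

C11H18F3NS

Atom tally by fragment:
  CH3 → C:1 H:3
  CH(CH2CH2CH3) → C:4 H:8
  CH(CN) → C:2 H:1 N:1
  CH(SCH3) → C:2 H:4 S:1
  CH2CF3 → C:2 H:2 F:3
Element totals:
  C: 11
  H: 18
  F: 3
  N: 1
  S: 1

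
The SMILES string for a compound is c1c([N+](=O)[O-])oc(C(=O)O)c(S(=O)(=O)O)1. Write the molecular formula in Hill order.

Atom tally by fragment:
  furan ring core → C:4 H:4 O:1
  (− 3 ring H displaced by substituents)
  + NO2 → N:1 O:2
  + COOH → C:1 H:1 O:2
  + SO3H → S:1 O:3 H:1
Element totals:
  C: 5
  H: 3
  N: 1
  O: 8
  S: 1

C5H3NO8S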